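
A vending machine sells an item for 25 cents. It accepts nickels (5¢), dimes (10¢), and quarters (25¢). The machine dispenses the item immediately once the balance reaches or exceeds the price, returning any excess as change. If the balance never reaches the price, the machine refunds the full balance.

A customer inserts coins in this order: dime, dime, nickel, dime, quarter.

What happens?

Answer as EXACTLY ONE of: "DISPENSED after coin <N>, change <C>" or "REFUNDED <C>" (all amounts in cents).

Price: 25¢
Coin 1 (dime, 10¢): balance = 10¢
Coin 2 (dime, 10¢): balance = 20¢
Coin 3 (nickel, 5¢): balance = 25¢
  → balance >= price → DISPENSE, change = 25 - 25 = 0¢

Answer: DISPENSED after coin 3, change 0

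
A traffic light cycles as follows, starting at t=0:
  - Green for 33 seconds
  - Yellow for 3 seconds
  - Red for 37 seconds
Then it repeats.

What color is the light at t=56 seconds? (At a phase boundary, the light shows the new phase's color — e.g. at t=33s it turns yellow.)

Answer: red

Derivation:
Cycle length = 33 + 3 + 37 = 73s
t = 56, phase_t = 56 mod 73 = 56
56 >= 36 → RED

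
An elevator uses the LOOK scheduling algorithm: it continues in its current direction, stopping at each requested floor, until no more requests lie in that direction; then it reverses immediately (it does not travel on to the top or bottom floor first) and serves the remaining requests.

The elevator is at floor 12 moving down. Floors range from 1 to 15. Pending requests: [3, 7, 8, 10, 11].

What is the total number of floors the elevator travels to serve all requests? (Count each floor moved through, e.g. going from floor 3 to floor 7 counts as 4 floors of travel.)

Answer: 9

Derivation:
Start at floor 12 moving down, LOOK stop order: [11, 10, 8, 7, 3]
  12 → 11: |11-12| = 1, total = 1
  11 → 10: |10-11| = 1, total = 2
  10 → 8: |8-10| = 2, total = 4
  8 → 7: |7-8| = 1, total = 5
  7 → 3: |3-7| = 4, total = 9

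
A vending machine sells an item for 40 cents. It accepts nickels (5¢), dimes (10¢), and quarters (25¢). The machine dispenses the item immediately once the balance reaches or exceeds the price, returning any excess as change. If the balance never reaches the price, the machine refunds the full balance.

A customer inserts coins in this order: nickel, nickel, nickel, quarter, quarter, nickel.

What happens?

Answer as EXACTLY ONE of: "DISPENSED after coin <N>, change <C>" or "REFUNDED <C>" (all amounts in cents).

Price: 40¢
Coin 1 (nickel, 5¢): balance = 5¢
Coin 2 (nickel, 5¢): balance = 10¢
Coin 3 (nickel, 5¢): balance = 15¢
Coin 4 (quarter, 25¢): balance = 40¢
  → balance >= price → DISPENSE, change = 40 - 40 = 0¢

Answer: DISPENSED after coin 4, change 0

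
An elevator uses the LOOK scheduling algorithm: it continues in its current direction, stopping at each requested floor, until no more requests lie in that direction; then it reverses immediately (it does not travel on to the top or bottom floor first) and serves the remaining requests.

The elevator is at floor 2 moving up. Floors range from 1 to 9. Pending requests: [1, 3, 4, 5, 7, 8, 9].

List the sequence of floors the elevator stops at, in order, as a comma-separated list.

Answer: 3, 4, 5, 7, 8, 9, 1

Derivation:
Current: 2, moving UP
Serve above first (ascending): [3, 4, 5, 7, 8, 9]
Then reverse, serve below (descending): [1]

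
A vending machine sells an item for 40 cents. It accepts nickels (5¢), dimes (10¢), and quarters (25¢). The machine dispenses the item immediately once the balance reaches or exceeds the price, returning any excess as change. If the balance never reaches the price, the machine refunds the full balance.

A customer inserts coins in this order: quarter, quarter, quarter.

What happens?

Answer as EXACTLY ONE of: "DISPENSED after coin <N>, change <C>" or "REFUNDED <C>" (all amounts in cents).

Answer: DISPENSED after coin 2, change 10

Derivation:
Price: 40¢
Coin 1 (quarter, 25¢): balance = 25¢
Coin 2 (quarter, 25¢): balance = 50¢
  → balance >= price → DISPENSE, change = 50 - 40 = 10¢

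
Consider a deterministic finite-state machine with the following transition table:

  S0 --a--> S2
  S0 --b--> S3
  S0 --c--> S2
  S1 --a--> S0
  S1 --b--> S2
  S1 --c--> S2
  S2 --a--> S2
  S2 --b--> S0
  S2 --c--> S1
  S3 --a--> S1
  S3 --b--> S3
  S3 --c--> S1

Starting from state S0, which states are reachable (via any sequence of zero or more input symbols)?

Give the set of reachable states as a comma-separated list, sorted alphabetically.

BFS from S0:
  visit S0: S0--a-->S2 (new), S0--b-->S3 (new), S0--c-->S2 (seen)
  visit S2: S2--a-->S2 (seen), S2--b-->S0 (seen), S2--c-->S1 (new)
  visit S3: S3--a-->S1 (seen), S3--b-->S3 (seen), S3--c-->S1 (seen)
  visit S1: S1--a-->S0 (seen), S1--b-->S2 (seen), S1--c-->S2 (seen)

Answer: S0, S1, S2, S3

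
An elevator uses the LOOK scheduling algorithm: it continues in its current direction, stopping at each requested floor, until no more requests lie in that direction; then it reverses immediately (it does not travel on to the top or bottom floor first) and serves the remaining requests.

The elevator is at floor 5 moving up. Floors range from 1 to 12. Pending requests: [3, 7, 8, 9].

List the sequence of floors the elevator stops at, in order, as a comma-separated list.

Answer: 7, 8, 9, 3

Derivation:
Current: 5, moving UP
Serve above first (ascending): [7, 8, 9]
Then reverse, serve below (descending): [3]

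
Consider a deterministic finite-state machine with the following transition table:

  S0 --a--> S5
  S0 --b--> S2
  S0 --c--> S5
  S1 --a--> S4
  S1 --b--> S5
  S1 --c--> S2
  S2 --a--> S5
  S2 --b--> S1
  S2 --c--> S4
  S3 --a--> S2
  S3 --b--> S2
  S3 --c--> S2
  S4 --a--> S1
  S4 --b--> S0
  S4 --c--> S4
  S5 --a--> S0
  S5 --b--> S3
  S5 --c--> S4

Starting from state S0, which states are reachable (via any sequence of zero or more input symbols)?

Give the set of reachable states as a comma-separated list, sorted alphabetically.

BFS from S0:
  visit S0: S0--a-->S5 (new), S0--b-->S2 (new), S0--c-->S5 (seen)
  visit S5: S5--a-->S0 (seen), S5--b-->S3 (new), S5--c-->S4 (new)
  visit S2: S2--a-->S5 (seen), S2--b-->S1 (new), S2--c-->S4 (seen)
  visit S3: S3--a-->S2 (seen), S3--b-->S2 (seen), S3--c-->S2 (seen)
  visit S4: S4--a-->S1 (seen), S4--b-->S0 (seen), S4--c-->S4 (seen)
  visit S1: S1--a-->S4 (seen), S1--b-->S5 (seen), S1--c-->S2 (seen)

Answer: S0, S1, S2, S3, S4, S5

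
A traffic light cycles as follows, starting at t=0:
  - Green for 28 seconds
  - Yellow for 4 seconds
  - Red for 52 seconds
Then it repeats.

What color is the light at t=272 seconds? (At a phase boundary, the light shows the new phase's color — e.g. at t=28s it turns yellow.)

Cycle length = 28 + 4 + 52 = 84s
t = 272, phase_t = 272 mod 84 = 20
20 < 28 (green end) → GREEN

Answer: green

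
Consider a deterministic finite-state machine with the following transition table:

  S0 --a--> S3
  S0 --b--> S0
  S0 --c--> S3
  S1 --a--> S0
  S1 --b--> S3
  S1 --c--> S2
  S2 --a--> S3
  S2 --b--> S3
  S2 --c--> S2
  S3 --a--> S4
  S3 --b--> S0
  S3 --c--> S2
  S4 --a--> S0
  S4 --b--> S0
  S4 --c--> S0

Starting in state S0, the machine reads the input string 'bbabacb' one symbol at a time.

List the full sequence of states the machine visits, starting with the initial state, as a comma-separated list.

Answer: S0, S0, S0, S3, S0, S3, S2, S3

Derivation:
Start: S0
  read 'b': S0 --b--> S0
  read 'b': S0 --b--> S0
  read 'a': S0 --a--> S3
  read 'b': S3 --b--> S0
  read 'a': S0 --a--> S3
  read 'c': S3 --c--> S2
  read 'b': S2 --b--> S3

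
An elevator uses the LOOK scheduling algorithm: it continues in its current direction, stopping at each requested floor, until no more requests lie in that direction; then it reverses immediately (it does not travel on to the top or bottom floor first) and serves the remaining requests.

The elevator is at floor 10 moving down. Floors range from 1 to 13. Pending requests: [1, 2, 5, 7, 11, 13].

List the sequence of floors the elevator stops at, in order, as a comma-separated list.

Answer: 7, 5, 2, 1, 11, 13

Derivation:
Current: 10, moving DOWN
Serve below first (descending): [7, 5, 2, 1]
Then reverse, serve above (ascending): [11, 13]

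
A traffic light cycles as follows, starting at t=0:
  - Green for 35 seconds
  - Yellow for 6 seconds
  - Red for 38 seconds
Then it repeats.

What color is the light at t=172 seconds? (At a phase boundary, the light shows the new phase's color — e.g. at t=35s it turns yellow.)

Cycle length = 35 + 6 + 38 = 79s
t = 172, phase_t = 172 mod 79 = 14
14 < 35 (green end) → GREEN

Answer: green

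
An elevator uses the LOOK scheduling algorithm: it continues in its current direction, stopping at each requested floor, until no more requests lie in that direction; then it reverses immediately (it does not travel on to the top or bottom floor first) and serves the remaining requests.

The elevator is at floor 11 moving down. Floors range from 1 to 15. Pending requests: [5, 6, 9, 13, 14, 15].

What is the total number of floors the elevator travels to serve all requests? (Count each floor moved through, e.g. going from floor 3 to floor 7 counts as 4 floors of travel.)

Start at floor 11 moving down, LOOK stop order: [9, 6, 5, 13, 14, 15]
  11 → 9: |9-11| = 2, total = 2
  9 → 6: |6-9| = 3, total = 5
  6 → 5: |5-6| = 1, total = 6
  5 → 13: |13-5| = 8, total = 14
  13 → 14: |14-13| = 1, total = 15
  14 → 15: |15-14| = 1, total = 16

Answer: 16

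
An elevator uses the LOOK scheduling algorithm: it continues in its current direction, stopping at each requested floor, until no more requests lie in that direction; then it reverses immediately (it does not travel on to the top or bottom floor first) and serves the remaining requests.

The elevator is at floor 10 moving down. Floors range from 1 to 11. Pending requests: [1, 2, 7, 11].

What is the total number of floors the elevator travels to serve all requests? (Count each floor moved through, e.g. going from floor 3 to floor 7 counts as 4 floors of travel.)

Answer: 19

Derivation:
Start at floor 10 moving down, LOOK stop order: [7, 2, 1, 11]
  10 → 7: |7-10| = 3, total = 3
  7 → 2: |2-7| = 5, total = 8
  2 → 1: |1-2| = 1, total = 9
  1 → 11: |11-1| = 10, total = 19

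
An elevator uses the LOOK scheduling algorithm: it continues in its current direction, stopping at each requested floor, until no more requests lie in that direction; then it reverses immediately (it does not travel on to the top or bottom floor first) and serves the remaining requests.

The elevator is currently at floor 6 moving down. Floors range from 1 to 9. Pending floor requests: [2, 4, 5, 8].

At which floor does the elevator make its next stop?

Current floor: 6, direction: down
Requests above: [8]
Requests below: [2, 4, 5]
Moving down and requests lie below → nearest below is max([2, 4, 5]) = 5

Answer: 5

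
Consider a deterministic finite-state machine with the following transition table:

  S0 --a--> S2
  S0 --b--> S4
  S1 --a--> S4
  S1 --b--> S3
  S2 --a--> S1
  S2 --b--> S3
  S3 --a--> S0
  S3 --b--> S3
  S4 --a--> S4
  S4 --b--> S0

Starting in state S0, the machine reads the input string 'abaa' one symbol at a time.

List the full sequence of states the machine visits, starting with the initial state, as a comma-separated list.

Start: S0
  read 'a': S0 --a--> S2
  read 'b': S2 --b--> S3
  read 'a': S3 --a--> S0
  read 'a': S0 --a--> S2

Answer: S0, S2, S3, S0, S2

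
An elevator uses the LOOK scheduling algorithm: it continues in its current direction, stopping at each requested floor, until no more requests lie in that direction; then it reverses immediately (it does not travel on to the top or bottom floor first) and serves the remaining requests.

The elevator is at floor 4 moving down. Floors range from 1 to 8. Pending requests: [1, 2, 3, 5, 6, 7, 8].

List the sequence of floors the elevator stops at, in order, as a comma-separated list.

Answer: 3, 2, 1, 5, 6, 7, 8

Derivation:
Current: 4, moving DOWN
Serve below first (descending): [3, 2, 1]
Then reverse, serve above (ascending): [5, 6, 7, 8]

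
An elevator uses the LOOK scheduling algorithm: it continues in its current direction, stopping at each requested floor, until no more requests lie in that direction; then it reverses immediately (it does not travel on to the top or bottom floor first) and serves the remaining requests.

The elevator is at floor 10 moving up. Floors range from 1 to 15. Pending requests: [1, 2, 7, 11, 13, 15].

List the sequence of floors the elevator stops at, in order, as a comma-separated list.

Current: 10, moving UP
Serve above first (ascending): [11, 13, 15]
Then reverse, serve below (descending): [7, 2, 1]

Answer: 11, 13, 15, 7, 2, 1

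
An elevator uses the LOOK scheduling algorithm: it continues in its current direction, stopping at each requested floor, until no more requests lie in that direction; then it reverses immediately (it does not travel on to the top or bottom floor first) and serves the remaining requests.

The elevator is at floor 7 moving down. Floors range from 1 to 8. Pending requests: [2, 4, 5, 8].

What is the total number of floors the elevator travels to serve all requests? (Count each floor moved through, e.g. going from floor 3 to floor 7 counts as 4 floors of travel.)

Answer: 11

Derivation:
Start at floor 7 moving down, LOOK stop order: [5, 4, 2, 8]
  7 → 5: |5-7| = 2, total = 2
  5 → 4: |4-5| = 1, total = 3
  4 → 2: |2-4| = 2, total = 5
  2 → 8: |8-2| = 6, total = 11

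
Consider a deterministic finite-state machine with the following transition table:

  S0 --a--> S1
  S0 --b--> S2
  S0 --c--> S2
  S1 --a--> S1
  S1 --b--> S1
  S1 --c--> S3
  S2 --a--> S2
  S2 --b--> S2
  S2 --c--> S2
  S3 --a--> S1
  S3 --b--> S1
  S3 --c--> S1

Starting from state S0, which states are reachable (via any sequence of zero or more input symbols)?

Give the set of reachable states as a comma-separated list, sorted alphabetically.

Answer: S0, S1, S2, S3

Derivation:
BFS from S0:
  visit S0: S0--a-->S1 (new), S0--b-->S2 (new), S0--c-->S2 (seen)
  visit S1: S1--a-->S1 (seen), S1--b-->S1 (seen), S1--c-->S3 (new)
  visit S2: S2--a-->S2 (seen), S2--b-->S2 (seen), S2--c-->S2 (seen)
  visit S3: S3--a-->S1 (seen), S3--b-->S1 (seen), S3--c-->S1 (seen)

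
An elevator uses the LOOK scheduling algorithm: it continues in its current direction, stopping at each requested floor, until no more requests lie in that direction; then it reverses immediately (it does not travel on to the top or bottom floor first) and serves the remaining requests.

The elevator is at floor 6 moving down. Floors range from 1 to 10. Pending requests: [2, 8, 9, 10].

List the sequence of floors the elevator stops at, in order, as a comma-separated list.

Answer: 2, 8, 9, 10

Derivation:
Current: 6, moving DOWN
Serve below first (descending): [2]
Then reverse, serve above (ascending): [8, 9, 10]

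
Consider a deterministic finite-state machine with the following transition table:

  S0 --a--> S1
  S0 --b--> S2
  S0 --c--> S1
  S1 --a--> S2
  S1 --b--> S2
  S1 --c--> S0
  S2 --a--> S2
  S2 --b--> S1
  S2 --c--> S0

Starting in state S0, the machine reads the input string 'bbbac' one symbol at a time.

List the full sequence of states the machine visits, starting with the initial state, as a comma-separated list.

Answer: S0, S2, S1, S2, S2, S0

Derivation:
Start: S0
  read 'b': S0 --b--> S2
  read 'b': S2 --b--> S1
  read 'b': S1 --b--> S2
  read 'a': S2 --a--> S2
  read 'c': S2 --c--> S0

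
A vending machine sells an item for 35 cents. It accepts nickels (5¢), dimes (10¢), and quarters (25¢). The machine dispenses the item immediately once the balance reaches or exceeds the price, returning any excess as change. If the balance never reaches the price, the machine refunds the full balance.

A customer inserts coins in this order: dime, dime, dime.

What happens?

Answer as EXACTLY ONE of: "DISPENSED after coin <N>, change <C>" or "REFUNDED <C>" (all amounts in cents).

Answer: REFUNDED 30

Derivation:
Price: 35¢
Coin 1 (dime, 10¢): balance = 10¢
Coin 2 (dime, 10¢): balance = 20¢
Coin 3 (dime, 10¢): balance = 30¢
All coins inserted, balance 30¢ < price 35¢ → REFUND 30¢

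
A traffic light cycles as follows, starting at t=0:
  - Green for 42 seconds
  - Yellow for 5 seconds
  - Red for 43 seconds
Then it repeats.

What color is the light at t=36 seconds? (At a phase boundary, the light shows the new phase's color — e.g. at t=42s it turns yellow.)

Cycle length = 42 + 5 + 43 = 90s
t = 36, phase_t = 36 mod 90 = 36
36 < 42 (green end) → GREEN

Answer: green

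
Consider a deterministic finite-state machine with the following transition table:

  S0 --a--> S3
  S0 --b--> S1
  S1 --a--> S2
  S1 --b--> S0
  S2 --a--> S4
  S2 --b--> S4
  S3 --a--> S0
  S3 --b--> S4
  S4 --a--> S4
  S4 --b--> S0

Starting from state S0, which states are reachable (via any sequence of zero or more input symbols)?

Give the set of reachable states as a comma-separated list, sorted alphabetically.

BFS from S0:
  visit S0: S0--a-->S3 (new), S0--b-->S1 (new)
  visit S3: S3--a-->S0 (seen), S3--b-->S4 (new)
  visit S1: S1--a-->S2 (new), S1--b-->S0 (seen)
  visit S4: S4--a-->S4 (seen), S4--b-->S0 (seen)
  visit S2: S2--a-->S4 (seen), S2--b-->S4 (seen)

Answer: S0, S1, S2, S3, S4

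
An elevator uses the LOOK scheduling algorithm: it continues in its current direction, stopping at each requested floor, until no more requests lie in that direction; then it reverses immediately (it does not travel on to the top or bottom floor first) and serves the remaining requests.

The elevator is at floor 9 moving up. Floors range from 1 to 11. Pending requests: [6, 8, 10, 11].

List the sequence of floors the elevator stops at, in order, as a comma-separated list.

Current: 9, moving UP
Serve above first (ascending): [10, 11]
Then reverse, serve below (descending): [8, 6]

Answer: 10, 11, 8, 6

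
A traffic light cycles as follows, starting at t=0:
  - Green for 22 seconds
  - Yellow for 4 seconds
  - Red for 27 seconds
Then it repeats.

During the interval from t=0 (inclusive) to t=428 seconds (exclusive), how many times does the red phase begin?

Cycle = 22+4+27 = 53s
red phase starts at t = k*53 + 26 for k=0,1,2,...
Need k*53+26 < 428 → k < 7.585
k ∈ {0, ..., 7} → 8 starts

Answer: 8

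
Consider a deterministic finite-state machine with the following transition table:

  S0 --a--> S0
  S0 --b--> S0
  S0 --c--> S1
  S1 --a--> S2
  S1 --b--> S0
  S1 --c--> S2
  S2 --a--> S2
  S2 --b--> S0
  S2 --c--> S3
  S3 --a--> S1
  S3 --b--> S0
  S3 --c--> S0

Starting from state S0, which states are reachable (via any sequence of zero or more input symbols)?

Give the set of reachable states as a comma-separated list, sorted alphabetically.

Answer: S0, S1, S2, S3

Derivation:
BFS from S0:
  visit S0: S0--a-->S0 (seen), S0--b-->S0 (seen), S0--c-->S1 (new)
  visit S1: S1--a-->S2 (new), S1--b-->S0 (seen), S1--c-->S2 (seen)
  visit S2: S2--a-->S2 (seen), S2--b-->S0 (seen), S2--c-->S3 (new)
  visit S3: S3--a-->S1 (seen), S3--b-->S0 (seen), S3--c-->S0 (seen)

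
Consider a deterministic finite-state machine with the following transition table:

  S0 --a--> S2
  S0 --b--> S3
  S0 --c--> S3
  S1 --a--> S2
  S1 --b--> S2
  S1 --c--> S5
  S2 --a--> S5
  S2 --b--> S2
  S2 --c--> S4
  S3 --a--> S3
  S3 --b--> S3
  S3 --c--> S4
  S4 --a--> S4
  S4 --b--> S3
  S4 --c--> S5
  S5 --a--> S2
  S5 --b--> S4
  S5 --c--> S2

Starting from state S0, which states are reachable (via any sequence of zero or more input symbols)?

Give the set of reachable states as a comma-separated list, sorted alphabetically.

Answer: S0, S2, S3, S4, S5

Derivation:
BFS from S0:
  visit S0: S0--a-->S2 (new), S0--b-->S3 (new), S0--c-->S3 (seen)
  visit S2: S2--a-->S5 (new), S2--b-->S2 (seen), S2--c-->S4 (new)
  visit S3: S3--a-->S3 (seen), S3--b-->S3 (seen), S3--c-->S4 (seen)
  visit S5: S5--a-->S2 (seen), S5--b-->S4 (seen), S5--c-->S2 (seen)
  visit S4: S4--a-->S4 (seen), S4--b-->S3 (seen), S4--c-->S5 (seen)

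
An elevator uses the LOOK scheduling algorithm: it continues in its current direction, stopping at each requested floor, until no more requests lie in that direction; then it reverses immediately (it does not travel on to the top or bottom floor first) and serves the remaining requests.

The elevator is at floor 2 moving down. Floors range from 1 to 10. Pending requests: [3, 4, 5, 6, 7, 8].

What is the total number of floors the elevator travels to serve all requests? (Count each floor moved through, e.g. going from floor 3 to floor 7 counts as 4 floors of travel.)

Start at floor 2 moving down, LOOK stop order: [3, 4, 5, 6, 7, 8]
  2 → 3: |3-2| = 1, total = 1
  3 → 4: |4-3| = 1, total = 2
  4 → 5: |5-4| = 1, total = 3
  5 → 6: |6-5| = 1, total = 4
  6 → 7: |7-6| = 1, total = 5
  7 → 8: |8-7| = 1, total = 6

Answer: 6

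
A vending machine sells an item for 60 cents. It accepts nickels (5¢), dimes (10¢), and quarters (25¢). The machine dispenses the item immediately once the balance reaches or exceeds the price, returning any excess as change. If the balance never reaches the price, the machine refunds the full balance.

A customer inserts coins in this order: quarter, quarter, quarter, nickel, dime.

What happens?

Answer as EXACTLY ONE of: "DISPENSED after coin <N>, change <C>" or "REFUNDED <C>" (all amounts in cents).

Price: 60¢
Coin 1 (quarter, 25¢): balance = 25¢
Coin 2 (quarter, 25¢): balance = 50¢
Coin 3 (quarter, 25¢): balance = 75¢
  → balance >= price → DISPENSE, change = 75 - 60 = 15¢

Answer: DISPENSED after coin 3, change 15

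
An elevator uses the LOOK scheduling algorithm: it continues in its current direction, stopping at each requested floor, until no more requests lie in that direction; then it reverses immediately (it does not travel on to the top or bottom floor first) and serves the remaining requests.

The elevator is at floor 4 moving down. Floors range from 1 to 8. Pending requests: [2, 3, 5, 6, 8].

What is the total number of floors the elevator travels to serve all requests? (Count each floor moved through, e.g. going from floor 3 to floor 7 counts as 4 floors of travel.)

Answer: 8

Derivation:
Start at floor 4 moving down, LOOK stop order: [3, 2, 5, 6, 8]
  4 → 3: |3-4| = 1, total = 1
  3 → 2: |2-3| = 1, total = 2
  2 → 5: |5-2| = 3, total = 5
  5 → 6: |6-5| = 1, total = 6
  6 → 8: |8-6| = 2, total = 8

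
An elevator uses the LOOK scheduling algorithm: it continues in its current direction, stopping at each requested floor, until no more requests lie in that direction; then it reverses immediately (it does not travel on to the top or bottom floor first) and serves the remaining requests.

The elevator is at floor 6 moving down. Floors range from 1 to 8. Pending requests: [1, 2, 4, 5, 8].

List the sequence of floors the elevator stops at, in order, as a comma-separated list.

Current: 6, moving DOWN
Serve below first (descending): [5, 4, 2, 1]
Then reverse, serve above (ascending): [8]

Answer: 5, 4, 2, 1, 8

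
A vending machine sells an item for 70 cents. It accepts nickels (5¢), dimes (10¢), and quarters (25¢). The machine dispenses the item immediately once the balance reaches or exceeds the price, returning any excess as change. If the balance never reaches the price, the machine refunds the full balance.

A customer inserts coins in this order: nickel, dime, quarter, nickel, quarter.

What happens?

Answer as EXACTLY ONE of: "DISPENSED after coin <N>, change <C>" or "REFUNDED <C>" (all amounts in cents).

Answer: DISPENSED after coin 5, change 0

Derivation:
Price: 70¢
Coin 1 (nickel, 5¢): balance = 5¢
Coin 2 (dime, 10¢): balance = 15¢
Coin 3 (quarter, 25¢): balance = 40¢
Coin 4 (nickel, 5¢): balance = 45¢
Coin 5 (quarter, 25¢): balance = 70¢
  → balance >= price → DISPENSE, change = 70 - 70 = 0¢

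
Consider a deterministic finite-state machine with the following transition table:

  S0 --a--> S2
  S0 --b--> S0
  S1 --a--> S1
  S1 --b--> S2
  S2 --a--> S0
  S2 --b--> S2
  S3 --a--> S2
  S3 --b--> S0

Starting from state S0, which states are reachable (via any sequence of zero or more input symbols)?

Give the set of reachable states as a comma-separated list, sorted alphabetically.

BFS from S0:
  visit S0: S0--a-->S2 (new), S0--b-->S0 (seen)
  visit S2: S2--a-->S0 (seen), S2--b-->S2 (seen)

Answer: S0, S2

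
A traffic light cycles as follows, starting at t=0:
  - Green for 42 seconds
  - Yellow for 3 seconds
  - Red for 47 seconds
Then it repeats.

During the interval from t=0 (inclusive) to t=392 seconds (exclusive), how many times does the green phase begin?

Answer: 5

Derivation:
Cycle = 42+3+47 = 92s
green phase starts at t = k*92 + 0 for k=0,1,2,...
Need k*92+0 < 392 → k < 4.261
k ∈ {0, ..., 4} → 5 starts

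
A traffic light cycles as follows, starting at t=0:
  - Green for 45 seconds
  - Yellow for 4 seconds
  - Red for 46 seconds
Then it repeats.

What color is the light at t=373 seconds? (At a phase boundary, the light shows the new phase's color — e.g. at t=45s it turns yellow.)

Answer: red

Derivation:
Cycle length = 45 + 4 + 46 = 95s
t = 373, phase_t = 373 mod 95 = 88
88 >= 49 → RED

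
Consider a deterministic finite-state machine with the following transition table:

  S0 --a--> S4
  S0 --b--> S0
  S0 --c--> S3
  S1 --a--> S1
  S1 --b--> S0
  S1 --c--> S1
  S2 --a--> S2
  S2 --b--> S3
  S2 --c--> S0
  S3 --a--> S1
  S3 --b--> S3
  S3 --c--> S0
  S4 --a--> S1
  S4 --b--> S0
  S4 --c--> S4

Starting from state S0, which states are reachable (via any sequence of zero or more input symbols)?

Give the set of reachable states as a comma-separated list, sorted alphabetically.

Answer: S0, S1, S3, S4

Derivation:
BFS from S0:
  visit S0: S0--a-->S4 (new), S0--b-->S0 (seen), S0--c-->S3 (new)
  visit S4: S4--a-->S1 (new), S4--b-->S0 (seen), S4--c-->S4 (seen)
  visit S3: S3--a-->S1 (seen), S3--b-->S3 (seen), S3--c-->S0 (seen)
  visit S1: S1--a-->S1 (seen), S1--b-->S0 (seen), S1--c-->S1 (seen)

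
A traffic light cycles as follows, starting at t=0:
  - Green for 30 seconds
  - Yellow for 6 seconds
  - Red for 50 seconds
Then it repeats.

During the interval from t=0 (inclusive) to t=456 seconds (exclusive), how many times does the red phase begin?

Answer: 5

Derivation:
Cycle = 30+6+50 = 86s
red phase starts at t = k*86 + 36 for k=0,1,2,...
Need k*86+36 < 456 → k < 4.884
k ∈ {0, ..., 4} → 5 starts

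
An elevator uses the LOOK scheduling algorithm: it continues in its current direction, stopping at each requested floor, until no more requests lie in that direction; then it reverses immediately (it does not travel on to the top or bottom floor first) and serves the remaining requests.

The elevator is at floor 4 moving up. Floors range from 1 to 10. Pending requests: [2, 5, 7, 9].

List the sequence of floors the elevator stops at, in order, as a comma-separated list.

Answer: 5, 7, 9, 2

Derivation:
Current: 4, moving UP
Serve above first (ascending): [5, 7, 9]
Then reverse, serve below (descending): [2]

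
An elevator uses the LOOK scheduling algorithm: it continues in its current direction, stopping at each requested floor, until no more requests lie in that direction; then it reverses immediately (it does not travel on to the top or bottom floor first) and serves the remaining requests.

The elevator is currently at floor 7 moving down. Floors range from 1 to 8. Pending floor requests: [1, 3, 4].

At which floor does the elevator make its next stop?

Answer: 4

Derivation:
Current floor: 7, direction: down
Requests above: []
Requests below: [1, 3, 4]
Moving down and requests lie below → nearest below is max([1, 3, 4]) = 4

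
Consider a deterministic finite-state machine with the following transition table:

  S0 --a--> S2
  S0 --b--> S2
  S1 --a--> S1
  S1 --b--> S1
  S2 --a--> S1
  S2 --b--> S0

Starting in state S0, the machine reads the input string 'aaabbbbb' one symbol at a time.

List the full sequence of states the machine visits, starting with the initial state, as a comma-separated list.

Answer: S0, S2, S1, S1, S1, S1, S1, S1, S1

Derivation:
Start: S0
  read 'a': S0 --a--> S2
  read 'a': S2 --a--> S1
  read 'a': S1 --a--> S1
  read 'b': S1 --b--> S1
  read 'b': S1 --b--> S1
  read 'b': S1 --b--> S1
  read 'b': S1 --b--> S1
  read 'b': S1 --b--> S1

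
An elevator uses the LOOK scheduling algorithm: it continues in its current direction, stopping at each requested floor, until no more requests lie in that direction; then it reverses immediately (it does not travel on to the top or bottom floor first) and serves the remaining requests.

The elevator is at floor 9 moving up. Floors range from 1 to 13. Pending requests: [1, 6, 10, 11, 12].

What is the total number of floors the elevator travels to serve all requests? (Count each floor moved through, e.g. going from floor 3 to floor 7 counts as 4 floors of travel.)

Answer: 14

Derivation:
Start at floor 9 moving up, LOOK stop order: [10, 11, 12, 6, 1]
  9 → 10: |10-9| = 1, total = 1
  10 → 11: |11-10| = 1, total = 2
  11 → 12: |12-11| = 1, total = 3
  12 → 6: |6-12| = 6, total = 9
  6 → 1: |1-6| = 5, total = 14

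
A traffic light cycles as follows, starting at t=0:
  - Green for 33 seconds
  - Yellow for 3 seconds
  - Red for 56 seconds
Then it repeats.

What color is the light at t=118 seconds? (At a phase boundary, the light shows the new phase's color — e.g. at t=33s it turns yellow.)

Answer: green

Derivation:
Cycle length = 33 + 3 + 56 = 92s
t = 118, phase_t = 118 mod 92 = 26
26 < 33 (green end) → GREEN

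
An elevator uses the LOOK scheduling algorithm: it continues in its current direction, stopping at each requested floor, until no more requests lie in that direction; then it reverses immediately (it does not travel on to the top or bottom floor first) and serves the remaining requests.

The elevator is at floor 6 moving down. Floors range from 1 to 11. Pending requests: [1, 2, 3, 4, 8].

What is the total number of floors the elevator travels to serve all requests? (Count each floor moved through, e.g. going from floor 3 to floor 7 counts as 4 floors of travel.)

Answer: 12

Derivation:
Start at floor 6 moving down, LOOK stop order: [4, 3, 2, 1, 8]
  6 → 4: |4-6| = 2, total = 2
  4 → 3: |3-4| = 1, total = 3
  3 → 2: |2-3| = 1, total = 4
  2 → 1: |1-2| = 1, total = 5
  1 → 8: |8-1| = 7, total = 12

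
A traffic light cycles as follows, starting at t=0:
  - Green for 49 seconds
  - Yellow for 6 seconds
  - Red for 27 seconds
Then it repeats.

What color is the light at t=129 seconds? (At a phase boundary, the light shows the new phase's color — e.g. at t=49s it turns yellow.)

Cycle length = 49 + 6 + 27 = 82s
t = 129, phase_t = 129 mod 82 = 47
47 < 49 (green end) → GREEN

Answer: green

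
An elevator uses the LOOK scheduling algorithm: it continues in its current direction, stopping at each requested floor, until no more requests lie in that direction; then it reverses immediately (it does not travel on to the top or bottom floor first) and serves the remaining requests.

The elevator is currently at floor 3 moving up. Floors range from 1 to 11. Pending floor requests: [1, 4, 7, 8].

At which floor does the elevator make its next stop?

Answer: 4

Derivation:
Current floor: 3, direction: up
Requests above: [4, 7, 8]
Requests below: [1]
Moving up and requests lie above → nearest above is min([4, 7, 8]) = 4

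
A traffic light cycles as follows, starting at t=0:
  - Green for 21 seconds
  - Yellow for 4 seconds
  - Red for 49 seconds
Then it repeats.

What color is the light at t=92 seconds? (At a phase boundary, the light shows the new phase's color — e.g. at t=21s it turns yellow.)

Answer: green

Derivation:
Cycle length = 21 + 4 + 49 = 74s
t = 92, phase_t = 92 mod 74 = 18
18 < 21 (green end) → GREEN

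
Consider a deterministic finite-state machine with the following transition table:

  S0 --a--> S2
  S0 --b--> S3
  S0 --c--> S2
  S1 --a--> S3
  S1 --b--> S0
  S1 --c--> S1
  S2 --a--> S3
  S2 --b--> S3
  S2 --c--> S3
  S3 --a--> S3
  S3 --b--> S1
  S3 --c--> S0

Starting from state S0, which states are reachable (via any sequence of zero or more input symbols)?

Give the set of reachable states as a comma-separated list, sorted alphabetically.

BFS from S0:
  visit S0: S0--a-->S2 (new), S0--b-->S3 (new), S0--c-->S2 (seen)
  visit S2: S2--a-->S3 (seen), S2--b-->S3 (seen), S2--c-->S3 (seen)
  visit S3: S3--a-->S3 (seen), S3--b-->S1 (new), S3--c-->S0 (seen)
  visit S1: S1--a-->S3 (seen), S1--b-->S0 (seen), S1--c-->S1 (seen)

Answer: S0, S1, S2, S3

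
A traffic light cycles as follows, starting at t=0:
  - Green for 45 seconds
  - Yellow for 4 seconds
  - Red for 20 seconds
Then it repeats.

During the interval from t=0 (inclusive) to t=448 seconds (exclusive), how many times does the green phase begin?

Answer: 7

Derivation:
Cycle = 45+4+20 = 69s
green phase starts at t = k*69 + 0 for k=0,1,2,...
Need k*69+0 < 448 → k < 6.493
k ∈ {0, ..., 6} → 7 starts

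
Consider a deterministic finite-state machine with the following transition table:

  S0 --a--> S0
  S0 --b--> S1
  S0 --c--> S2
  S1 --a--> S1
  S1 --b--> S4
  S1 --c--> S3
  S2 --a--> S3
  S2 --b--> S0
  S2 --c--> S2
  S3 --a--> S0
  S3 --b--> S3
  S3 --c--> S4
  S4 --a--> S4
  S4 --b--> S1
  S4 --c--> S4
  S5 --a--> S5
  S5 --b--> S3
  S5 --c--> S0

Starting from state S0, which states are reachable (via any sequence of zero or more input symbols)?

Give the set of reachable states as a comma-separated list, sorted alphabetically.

Answer: S0, S1, S2, S3, S4

Derivation:
BFS from S0:
  visit S0: S0--a-->S0 (seen), S0--b-->S1 (new), S0--c-->S2 (new)
  visit S1: S1--a-->S1 (seen), S1--b-->S4 (new), S1--c-->S3 (new)
  visit S2: S2--a-->S3 (seen), S2--b-->S0 (seen), S2--c-->S2 (seen)
  visit S4: S4--a-->S4 (seen), S4--b-->S1 (seen), S4--c-->S4 (seen)
  visit S3: S3--a-->S0 (seen), S3--b-->S3 (seen), S3--c-->S4 (seen)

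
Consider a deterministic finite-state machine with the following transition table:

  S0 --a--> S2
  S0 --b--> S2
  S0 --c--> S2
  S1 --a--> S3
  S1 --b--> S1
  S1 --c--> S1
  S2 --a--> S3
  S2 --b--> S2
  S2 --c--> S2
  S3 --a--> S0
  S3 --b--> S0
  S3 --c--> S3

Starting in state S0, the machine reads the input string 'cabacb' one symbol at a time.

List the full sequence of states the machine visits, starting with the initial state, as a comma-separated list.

Start: S0
  read 'c': S0 --c--> S2
  read 'a': S2 --a--> S3
  read 'b': S3 --b--> S0
  read 'a': S0 --a--> S2
  read 'c': S2 --c--> S2
  read 'b': S2 --b--> S2

Answer: S0, S2, S3, S0, S2, S2, S2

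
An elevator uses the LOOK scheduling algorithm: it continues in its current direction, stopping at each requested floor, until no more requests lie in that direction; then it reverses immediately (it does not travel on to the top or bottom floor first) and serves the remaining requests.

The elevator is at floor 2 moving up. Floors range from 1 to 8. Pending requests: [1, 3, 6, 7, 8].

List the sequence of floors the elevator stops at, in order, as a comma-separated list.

Answer: 3, 6, 7, 8, 1

Derivation:
Current: 2, moving UP
Serve above first (ascending): [3, 6, 7, 8]
Then reverse, serve below (descending): [1]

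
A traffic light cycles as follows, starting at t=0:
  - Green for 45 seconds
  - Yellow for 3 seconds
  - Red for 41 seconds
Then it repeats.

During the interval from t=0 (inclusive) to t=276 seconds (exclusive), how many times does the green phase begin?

Answer: 4

Derivation:
Cycle = 45+3+41 = 89s
green phase starts at t = k*89 + 0 for k=0,1,2,...
Need k*89+0 < 276 → k < 3.101
k ∈ {0, ..., 3} → 4 starts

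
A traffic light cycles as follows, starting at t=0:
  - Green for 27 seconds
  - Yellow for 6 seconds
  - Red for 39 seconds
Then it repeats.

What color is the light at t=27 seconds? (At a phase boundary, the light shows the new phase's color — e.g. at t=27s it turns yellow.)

Cycle length = 27 + 6 + 39 = 72s
t = 27, phase_t = 27 mod 72 = 27
27 <= 27 < 33 (yellow end) → YELLOW

Answer: yellow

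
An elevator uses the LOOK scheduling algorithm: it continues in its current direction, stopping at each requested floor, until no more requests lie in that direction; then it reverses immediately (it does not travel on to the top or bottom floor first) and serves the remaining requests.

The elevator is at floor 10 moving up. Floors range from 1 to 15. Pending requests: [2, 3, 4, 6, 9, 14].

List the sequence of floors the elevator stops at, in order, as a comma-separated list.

Answer: 14, 9, 6, 4, 3, 2

Derivation:
Current: 10, moving UP
Serve above first (ascending): [14]
Then reverse, serve below (descending): [9, 6, 4, 3, 2]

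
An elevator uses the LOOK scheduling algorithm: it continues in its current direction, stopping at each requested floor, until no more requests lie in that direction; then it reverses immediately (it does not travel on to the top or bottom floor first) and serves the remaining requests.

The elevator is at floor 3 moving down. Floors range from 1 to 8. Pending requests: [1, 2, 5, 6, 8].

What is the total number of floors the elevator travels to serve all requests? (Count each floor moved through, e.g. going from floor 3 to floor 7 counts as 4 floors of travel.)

Answer: 9

Derivation:
Start at floor 3 moving down, LOOK stop order: [2, 1, 5, 6, 8]
  3 → 2: |2-3| = 1, total = 1
  2 → 1: |1-2| = 1, total = 2
  1 → 5: |5-1| = 4, total = 6
  5 → 6: |6-5| = 1, total = 7
  6 → 8: |8-6| = 2, total = 9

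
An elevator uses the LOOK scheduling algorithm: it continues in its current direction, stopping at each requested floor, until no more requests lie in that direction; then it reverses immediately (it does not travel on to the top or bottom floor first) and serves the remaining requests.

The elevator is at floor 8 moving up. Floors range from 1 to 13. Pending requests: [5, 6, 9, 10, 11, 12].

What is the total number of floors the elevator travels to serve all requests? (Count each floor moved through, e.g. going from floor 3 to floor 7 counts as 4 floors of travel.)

Answer: 11

Derivation:
Start at floor 8 moving up, LOOK stop order: [9, 10, 11, 12, 6, 5]
  8 → 9: |9-8| = 1, total = 1
  9 → 10: |10-9| = 1, total = 2
  10 → 11: |11-10| = 1, total = 3
  11 → 12: |12-11| = 1, total = 4
  12 → 6: |6-12| = 6, total = 10
  6 → 5: |5-6| = 1, total = 11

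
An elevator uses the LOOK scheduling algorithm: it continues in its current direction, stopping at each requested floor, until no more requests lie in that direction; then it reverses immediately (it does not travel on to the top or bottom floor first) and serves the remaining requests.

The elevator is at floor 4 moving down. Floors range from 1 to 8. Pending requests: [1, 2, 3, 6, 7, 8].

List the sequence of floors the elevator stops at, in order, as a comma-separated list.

Answer: 3, 2, 1, 6, 7, 8

Derivation:
Current: 4, moving DOWN
Serve below first (descending): [3, 2, 1]
Then reverse, serve above (ascending): [6, 7, 8]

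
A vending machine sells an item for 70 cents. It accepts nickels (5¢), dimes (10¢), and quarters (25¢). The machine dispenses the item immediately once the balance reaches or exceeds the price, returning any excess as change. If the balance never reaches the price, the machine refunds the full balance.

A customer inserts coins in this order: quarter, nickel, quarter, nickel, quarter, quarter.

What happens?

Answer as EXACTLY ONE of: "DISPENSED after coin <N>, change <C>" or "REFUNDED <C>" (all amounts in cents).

Answer: DISPENSED after coin 5, change 15

Derivation:
Price: 70¢
Coin 1 (quarter, 25¢): balance = 25¢
Coin 2 (nickel, 5¢): balance = 30¢
Coin 3 (quarter, 25¢): balance = 55¢
Coin 4 (nickel, 5¢): balance = 60¢
Coin 5 (quarter, 25¢): balance = 85¢
  → balance >= price → DISPENSE, change = 85 - 70 = 15¢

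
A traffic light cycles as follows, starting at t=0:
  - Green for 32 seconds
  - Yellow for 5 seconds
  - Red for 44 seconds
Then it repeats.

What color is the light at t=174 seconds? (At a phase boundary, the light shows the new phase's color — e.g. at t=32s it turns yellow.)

Cycle length = 32 + 5 + 44 = 81s
t = 174, phase_t = 174 mod 81 = 12
12 < 32 (green end) → GREEN

Answer: green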